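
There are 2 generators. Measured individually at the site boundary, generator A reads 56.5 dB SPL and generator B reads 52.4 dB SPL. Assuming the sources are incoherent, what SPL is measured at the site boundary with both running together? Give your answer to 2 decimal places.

Uncorrelated sources add in intensity (power), not in dB.
L_total = 10·log₁₀(10^(56.5/10) + 10^(52.4/10)) = 10·log₁₀(620500) = 57.93 dB SPL.

57.93 dB SPL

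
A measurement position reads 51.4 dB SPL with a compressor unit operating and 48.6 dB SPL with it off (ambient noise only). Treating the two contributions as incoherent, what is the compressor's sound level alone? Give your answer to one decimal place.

48.2 dB SPL

Remove the background by subtracting linear intensities:
L_src = 10·log₁₀(10^(51.4/10) − 10^(48.6/10)) = 10·log₁₀(65590) = 48.2 dB SPL.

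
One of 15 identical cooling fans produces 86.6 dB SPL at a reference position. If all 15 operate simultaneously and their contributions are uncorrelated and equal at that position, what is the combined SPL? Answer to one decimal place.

98.4 dB SPL

15 equal incoherent sources raise the level by 10·log₁₀(15) = 11.76 dB.
L_total = 86.6 + 11.76 = 98.4 dB SPL.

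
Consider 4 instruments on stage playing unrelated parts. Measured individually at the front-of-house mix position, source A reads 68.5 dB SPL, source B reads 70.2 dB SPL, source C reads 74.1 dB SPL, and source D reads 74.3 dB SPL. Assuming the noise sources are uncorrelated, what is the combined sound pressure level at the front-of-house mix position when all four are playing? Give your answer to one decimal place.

Uncorrelated sources add in intensity (power), not in dB.
L_total = 10·log₁₀(10^(68.5/10) + 10^(70.2/10) + 10^(74.1/10) + 10^(74.3/10)) = 10·log₁₀(70170000) = 78.5 dB SPL.

78.5 dB SPL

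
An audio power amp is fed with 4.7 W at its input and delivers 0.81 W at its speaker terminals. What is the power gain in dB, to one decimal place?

-7.6 dB

Power ratio → dB uses the 10·log₁₀ form:
10·log₁₀(0.81/4.7) = 10·log₁₀(0.1723) = -7.6 dB.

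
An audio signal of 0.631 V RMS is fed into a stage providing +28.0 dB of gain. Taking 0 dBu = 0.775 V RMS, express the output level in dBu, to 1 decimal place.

+26.2 dBu

Input level: 20·log₁₀(0.631/0.775) = -1.79 dBu.
Output: -1.79 + 28.0 = +26.2 dBu.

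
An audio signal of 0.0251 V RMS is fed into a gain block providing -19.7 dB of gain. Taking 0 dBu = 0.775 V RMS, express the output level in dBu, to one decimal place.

Input level: 20·log₁₀(0.0251/0.775) = -29.79 dBu.
Output: -29.79 − 19.7 = -49.5 dBu.

-49.5 dBu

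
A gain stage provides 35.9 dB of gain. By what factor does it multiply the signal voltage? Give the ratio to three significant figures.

62.4

Voltage ratio = 10^(dB/20).
10^(35.9/20) = 10^(1.795) = 62.4.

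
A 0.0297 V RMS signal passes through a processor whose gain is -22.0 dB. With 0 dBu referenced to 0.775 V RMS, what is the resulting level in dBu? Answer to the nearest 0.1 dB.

-50.3 dBu

Input level: 20·log₁₀(0.0297/0.775) = -28.33 dBu.
Output: -28.33 − 22.0 = -50.3 dBu.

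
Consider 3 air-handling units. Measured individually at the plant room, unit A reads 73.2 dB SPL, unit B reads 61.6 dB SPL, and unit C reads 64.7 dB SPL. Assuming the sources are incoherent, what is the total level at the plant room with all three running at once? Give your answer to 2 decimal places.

74.03 dB SPL

Uncorrelated sources add in intensity (power), not in dB.
L_total = 10·log₁₀(10^(73.2/10) + 10^(61.6/10) + 10^(64.7/10)) = 10·log₁₀(25290000) = 74.03 dB SPL.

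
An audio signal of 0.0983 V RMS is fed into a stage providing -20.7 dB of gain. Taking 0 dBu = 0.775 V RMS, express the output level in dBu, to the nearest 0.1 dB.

Input level: 20·log₁₀(0.0983/0.775) = -17.93 dBu.
Output: -17.93 − 20.7 = -38.6 dBu.

-38.6 dBu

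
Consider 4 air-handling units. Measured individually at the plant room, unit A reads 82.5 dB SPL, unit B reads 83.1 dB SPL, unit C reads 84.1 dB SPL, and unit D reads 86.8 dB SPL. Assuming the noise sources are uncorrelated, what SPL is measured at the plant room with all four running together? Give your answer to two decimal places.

Add the sources as powers (linear), then convert back to dB:
L_total = 10·log₁₀(10^(82.5/10) + 10^(83.1/10) + 10^(84.1/10) + 10^(86.8/10)) = 10·log₁₀(1118000000) = 90.48 dB SPL.

90.48 dB SPL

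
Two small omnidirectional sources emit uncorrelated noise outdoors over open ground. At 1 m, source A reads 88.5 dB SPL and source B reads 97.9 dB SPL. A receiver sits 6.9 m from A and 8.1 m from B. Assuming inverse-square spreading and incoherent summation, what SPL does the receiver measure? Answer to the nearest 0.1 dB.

At the listener: L_A = 88.5 − 20·log₁₀(6.9) = 71.72 dB; L_B = 97.9 − 20·log₁₀(8.1) = 79.73 dB.
Combined: 10·log₁₀(10^(71.72/10)+10^(79.73/10)) = 80.4 dB SPL.

80.4 dB SPL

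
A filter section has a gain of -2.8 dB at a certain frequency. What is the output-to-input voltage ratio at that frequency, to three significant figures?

0.724

Voltage ratio = 10^(dB/20).
10^(-2.8/20) = 10^(-0.1400) = 0.724.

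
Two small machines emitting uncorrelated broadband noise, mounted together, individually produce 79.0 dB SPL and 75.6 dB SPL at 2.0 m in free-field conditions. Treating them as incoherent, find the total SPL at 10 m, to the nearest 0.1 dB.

Combined at 2.0 m: 10·log₁₀(10^(79.0/10)+10^(75.6/10)) = 80.63 dB SPL.
Then apply −20·log₁₀(10/2.0) = -13.98 dB → 66.7 dB SPL.

66.7 dB SPL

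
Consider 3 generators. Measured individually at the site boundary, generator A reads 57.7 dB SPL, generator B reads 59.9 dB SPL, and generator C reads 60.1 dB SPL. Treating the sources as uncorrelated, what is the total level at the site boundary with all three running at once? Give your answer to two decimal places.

Add the sources as powers (linear), then convert back to dB:
L_total = 10·log₁₀(10^(57.7/10) + 10^(59.9/10) + 10^(60.1/10)) = 10·log₁₀(2589000) = 64.13 dB SPL.

64.13 dB SPL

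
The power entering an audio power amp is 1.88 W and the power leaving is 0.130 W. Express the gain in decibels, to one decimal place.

Power ratio → dB uses the 10·log₁₀ form:
10·log₁₀(0.130/1.88) = 10·log₁₀(0.06915) = -11.6 dB.

-11.6 dB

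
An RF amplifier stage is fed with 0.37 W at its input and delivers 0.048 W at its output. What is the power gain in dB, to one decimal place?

For a power ratio, dB = 10·log₁₀(P₂/P₁).
10·log₁₀(0.048/0.37) = 10·log₁₀(0.1297) = -8.9 dB.

-8.9 dB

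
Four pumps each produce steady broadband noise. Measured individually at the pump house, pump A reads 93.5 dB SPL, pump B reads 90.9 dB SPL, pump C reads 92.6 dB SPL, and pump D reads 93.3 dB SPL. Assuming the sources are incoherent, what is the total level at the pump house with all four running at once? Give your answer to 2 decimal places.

98.71 dB SPL

Incoherent sources sum as intensities:
L_total = 10·log₁₀(10^(93.5/10) + 10^(90.9/10) + 10^(92.6/10) + 10^(93.3/10)) = 10·log₁₀(7427000000) = 98.71 dB SPL.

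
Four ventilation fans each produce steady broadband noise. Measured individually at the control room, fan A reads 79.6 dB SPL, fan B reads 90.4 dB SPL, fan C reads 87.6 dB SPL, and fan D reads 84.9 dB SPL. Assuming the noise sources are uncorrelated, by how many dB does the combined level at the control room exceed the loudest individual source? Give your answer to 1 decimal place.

2.8 dB

Uncorrelated sources add in intensity (power), not in dB.
L_total = 10·log₁₀(10^(79.6/10) + 10^(90.4/10) + 10^(87.6/10) + 10^(84.9/10)) = 93.16 dB SPL.
Excess over the loudest (90.4 dB): 93.16 − 90.4 = 2.8 dB.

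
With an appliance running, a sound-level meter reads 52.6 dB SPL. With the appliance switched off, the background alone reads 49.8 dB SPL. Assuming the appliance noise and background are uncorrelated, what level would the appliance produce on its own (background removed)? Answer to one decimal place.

49.4 dB SPL

Remove the background by subtracting linear intensities:
L_src = 10·log₁₀(10^(52.6/10) − 10^(49.8/10)) = 10·log₁₀(86470) = 49.4 dB SPL.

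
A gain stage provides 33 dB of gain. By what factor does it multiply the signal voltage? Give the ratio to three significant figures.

Voltage ratio = 10^(dB/20).
10^(33/20) = 10^(1.650) = 44.7.

44.7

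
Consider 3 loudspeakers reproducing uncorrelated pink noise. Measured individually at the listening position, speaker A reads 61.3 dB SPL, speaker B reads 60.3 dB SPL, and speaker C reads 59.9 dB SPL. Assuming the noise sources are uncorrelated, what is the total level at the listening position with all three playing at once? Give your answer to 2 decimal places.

Incoherent sources sum as intensities:
L_total = 10·log₁₀(10^(61.3/10) + 10^(60.3/10) + 10^(59.9/10)) = 10·log₁₀(3398000) = 65.31 dB SPL.

65.31 dB SPL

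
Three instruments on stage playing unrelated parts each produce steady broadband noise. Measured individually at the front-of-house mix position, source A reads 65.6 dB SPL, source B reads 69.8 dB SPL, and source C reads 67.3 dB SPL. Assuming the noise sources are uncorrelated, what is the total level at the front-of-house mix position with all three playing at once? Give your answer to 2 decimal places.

72.68 dB SPL

Incoherent sources sum as intensities:
L_total = 10·log₁₀(10^(65.6/10) + 10^(69.8/10) + 10^(67.3/10)) = 10·log₁₀(18550000) = 72.68 dB SPL.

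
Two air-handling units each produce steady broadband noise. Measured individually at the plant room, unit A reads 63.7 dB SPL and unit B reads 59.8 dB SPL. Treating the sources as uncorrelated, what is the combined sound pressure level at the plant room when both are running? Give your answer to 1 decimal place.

65.2 dB SPL

Add the sources as powers (linear), then convert back to dB:
L_total = 10·log₁₀(10^(63.7/10) + 10^(59.8/10)) = 10·log₁₀(3299000) = 65.2 dB SPL.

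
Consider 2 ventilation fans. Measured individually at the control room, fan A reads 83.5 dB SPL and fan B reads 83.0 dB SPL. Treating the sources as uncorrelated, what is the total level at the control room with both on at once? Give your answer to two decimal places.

86.27 dB SPL

Uncorrelated sources add in intensity (power), not in dB.
L_total = 10·log₁₀(10^(83.5/10) + 10^(83.0/10)) = 10·log₁₀(423400000) = 86.27 dB SPL.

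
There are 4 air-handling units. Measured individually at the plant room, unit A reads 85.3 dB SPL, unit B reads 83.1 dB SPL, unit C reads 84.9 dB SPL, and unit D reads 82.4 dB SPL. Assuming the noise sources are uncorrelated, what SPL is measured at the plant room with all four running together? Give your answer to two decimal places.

90.11 dB SPL

Add the sources as powers (linear), then convert back to dB:
L_total = 10·log₁₀(10^(85.3/10) + 10^(83.1/10) + 10^(84.9/10) + 10^(82.4/10)) = 10·log₁₀(1026000000) = 90.11 dB SPL.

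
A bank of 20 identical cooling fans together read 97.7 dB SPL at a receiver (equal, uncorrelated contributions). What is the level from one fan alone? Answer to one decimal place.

84.7 dB SPL

20 equal incoherent sources add 10·log₁₀(20) = 13.01 dB over one source.
L_one = 97.7 − 13.01 = 84.7 dB SPL.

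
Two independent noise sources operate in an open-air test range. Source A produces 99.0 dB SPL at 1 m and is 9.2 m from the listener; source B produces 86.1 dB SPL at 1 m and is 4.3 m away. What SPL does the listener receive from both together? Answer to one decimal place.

80.6 dB SPL

At the listener: L_A = 99.0 − 20·log₁₀(9.2) = 79.72 dB; L_B = 86.1 − 20·log₁₀(4.3) = 73.43 dB.
Combined: 10·log₁₀(10^(79.72/10)+10^(73.43/10)) = 80.6 dB SPL.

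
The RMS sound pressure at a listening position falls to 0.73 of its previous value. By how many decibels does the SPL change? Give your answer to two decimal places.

-2.73 dB

Sound pressure is an amplitude quantity: ΔL = 20·log₁₀(p₂/p₁).
20·log₁₀(0.73) = -2.73 dB.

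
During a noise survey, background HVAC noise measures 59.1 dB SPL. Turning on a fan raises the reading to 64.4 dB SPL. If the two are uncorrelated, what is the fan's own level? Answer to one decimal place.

62.9 dB SPL

Subtract intensities: L_src = 10·log₁₀(10^(L_total/10) − 10^(L_bg/10)).
L_src = 10·log₁₀(10^(64.4/10) − 10^(59.1/10)) = 10·log₁₀(1941000) = 62.9 dB SPL.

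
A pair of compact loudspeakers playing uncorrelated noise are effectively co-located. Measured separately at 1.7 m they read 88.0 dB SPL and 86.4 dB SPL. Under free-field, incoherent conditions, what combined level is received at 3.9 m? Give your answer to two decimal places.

83.07 dB SPL

Combined at 1.7 m: 10·log₁₀(10^(88.0/10)+10^(86.4/10)) = 90.284 dB SPL.
Then apply −20·log₁₀(3.9/1.7) = -7.212 dB → 83.07 dB SPL.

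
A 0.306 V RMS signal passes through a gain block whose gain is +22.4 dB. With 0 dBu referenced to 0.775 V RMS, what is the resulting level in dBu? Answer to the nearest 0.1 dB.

+14.3 dBu

Input level: 20·log₁₀(0.306/0.775) = -8.07 dBu.
Output: -8.07 + 22.4 = +14.3 dBu.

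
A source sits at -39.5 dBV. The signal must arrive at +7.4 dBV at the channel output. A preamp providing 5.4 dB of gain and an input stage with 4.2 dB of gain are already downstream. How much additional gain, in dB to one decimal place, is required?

The required make-up gain is the shortfall in the dB sum.
G = +7.4 − (-39.5) − 5.4 − 4.2 = 37.3 dB.

37.3 dB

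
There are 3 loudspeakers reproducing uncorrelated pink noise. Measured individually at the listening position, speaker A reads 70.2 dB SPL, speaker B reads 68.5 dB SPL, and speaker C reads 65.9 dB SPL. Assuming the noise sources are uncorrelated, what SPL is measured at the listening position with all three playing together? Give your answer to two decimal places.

Add the sources as powers (linear), then convert back to dB:
L_total = 10·log₁₀(10^(70.2/10) + 10^(68.5/10) + 10^(65.9/10)) = 10·log₁₀(21440000) = 73.31 dB SPL.

73.31 dB SPL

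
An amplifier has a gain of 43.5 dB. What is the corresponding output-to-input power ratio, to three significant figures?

22400

Power ratio = 10^(dB/10).
10^(43.5/10) = 10^(4.350) = 22400.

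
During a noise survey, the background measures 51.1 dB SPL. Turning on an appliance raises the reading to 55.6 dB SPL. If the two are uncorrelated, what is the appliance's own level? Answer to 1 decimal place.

Subtract intensities: L_src = 10·log₁₀(10^(L_total/10) − 10^(L_bg/10)).
L_src = 10·log₁₀(10^(55.6/10) − 10^(51.1/10)) = 10·log₁₀(234300) = 53.7 dB SPL.

53.7 dB SPL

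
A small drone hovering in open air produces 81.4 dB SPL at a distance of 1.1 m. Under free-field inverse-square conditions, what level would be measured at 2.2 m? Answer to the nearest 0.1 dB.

75.4 dB SPL

Inverse-square spreading gives ΔL = −20·log₁₀(d₂/d₁).
ΔL = −20·log₁₀(2.2/1.1) = -6.02 dB, so L₂ = 81.4 + (-6.02) = 75.4 dB SPL.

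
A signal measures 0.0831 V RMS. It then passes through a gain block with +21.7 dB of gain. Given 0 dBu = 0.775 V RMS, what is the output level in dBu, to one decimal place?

+2.3 dBu

Input level: 20·log₁₀(0.0831/0.775) = -19.39 dBu.
Output: -19.39 + 21.7 = +2.3 dBu.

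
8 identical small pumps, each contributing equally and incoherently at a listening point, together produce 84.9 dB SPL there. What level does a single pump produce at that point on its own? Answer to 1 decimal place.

8 equal incoherent sources add 10·log₁₀(8) = 9.03 dB over one source.
L_one = 84.9 − 9.03 = 75.9 dB SPL.

75.9 dB SPL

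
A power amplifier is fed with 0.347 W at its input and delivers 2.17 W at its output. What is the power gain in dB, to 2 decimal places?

Power ratio → dB uses the 10·log₁₀ form:
10·log₁₀(2.17/0.347) = 10·log₁₀(6.254) = 7.96 dB.

7.96 dB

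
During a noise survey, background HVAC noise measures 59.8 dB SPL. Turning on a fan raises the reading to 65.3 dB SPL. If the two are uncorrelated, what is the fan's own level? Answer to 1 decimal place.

63.9 dB SPL

Subtract intensities: L_src = 10·log₁₀(10^(L_total/10) − 10^(L_bg/10)).
L_src = 10·log₁₀(10^(65.3/10) − 10^(59.8/10)) = 10·log₁₀(2433000) = 63.9 dB SPL.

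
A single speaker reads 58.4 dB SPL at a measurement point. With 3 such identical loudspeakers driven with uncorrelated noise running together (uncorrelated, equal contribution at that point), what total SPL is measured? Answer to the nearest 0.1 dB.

63.2 dB SPL

3 equal incoherent sources raise the level by 10·log₁₀(3) = 4.77 dB.
L_total = 58.4 + 4.77 = 63.2 dB SPL.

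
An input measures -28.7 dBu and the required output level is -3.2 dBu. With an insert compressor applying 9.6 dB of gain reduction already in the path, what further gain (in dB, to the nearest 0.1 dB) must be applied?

The required make-up gain is the shortfall in the dB sum.
G = -3.2 − (-28.7) + 9.6 = 35.1 dB.

35.1 dB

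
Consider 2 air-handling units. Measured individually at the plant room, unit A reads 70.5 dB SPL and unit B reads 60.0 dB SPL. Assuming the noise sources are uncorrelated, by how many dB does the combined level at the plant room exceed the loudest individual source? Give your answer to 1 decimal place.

Uncorrelated sources add in intensity (power), not in dB.
L_total = 10·log₁₀(10^(70.5/10) + 10^(60.0/10)) = 70.87 dB SPL.
Excess over the loudest (70.5 dB): 70.87 − 70.5 = 0.4 dB.

0.4 dB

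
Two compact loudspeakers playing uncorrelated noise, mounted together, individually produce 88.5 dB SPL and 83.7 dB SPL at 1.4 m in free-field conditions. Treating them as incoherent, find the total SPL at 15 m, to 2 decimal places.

Combined at 1.4 m: 10·log₁₀(10^(88.5/10)+10^(83.7/10)) = 89.742 dB SPL.
Then apply −20·log₁₀(15/1.4) = -20.599 dB → 69.14 dB SPL.

69.14 dB SPL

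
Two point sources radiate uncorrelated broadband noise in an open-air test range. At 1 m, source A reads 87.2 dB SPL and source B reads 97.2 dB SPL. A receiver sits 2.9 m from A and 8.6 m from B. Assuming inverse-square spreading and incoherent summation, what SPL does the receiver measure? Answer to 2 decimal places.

81.25 dB SPL

At the listener: L_A = 87.2 − 20·log₁₀(2.9) = 77.952 dB; L_B = 97.2 − 20·log₁₀(8.6) = 78.510 dB.
Combined: 10·log₁₀(10^(77.952/10)+10^(78.510/10)) = 81.25 dB SPL.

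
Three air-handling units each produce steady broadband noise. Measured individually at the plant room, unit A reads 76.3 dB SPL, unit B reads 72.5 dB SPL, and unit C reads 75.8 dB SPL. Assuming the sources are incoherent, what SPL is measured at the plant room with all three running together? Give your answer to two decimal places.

79.93 dB SPL

Incoherent sources sum as intensities:
L_total = 10·log₁₀(10^(76.3/10) + 10^(72.5/10) + 10^(75.8/10)) = 10·log₁₀(98460000) = 79.93 dB SPL.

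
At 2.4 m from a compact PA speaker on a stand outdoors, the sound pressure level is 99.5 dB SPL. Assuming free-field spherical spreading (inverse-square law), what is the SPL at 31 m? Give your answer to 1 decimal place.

Free-field point source: level drops by 20·log₁₀ of the distance ratio.
ΔL = −20·log₁₀(31/2.4) = -22.22 dB, so L₂ = 99.5 + (-22.22) = 77.3 dB SPL.

77.3 dB SPL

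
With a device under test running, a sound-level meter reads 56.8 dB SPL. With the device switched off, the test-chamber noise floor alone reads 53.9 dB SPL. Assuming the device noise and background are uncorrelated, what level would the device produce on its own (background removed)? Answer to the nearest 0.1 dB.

Subtract intensities: L_src = 10·log₁₀(10^(L_total/10) − 10^(L_bg/10)).
L_src = 10·log₁₀(10^(56.8/10) − 10^(53.9/10)) = 10·log₁₀(233200) = 53.7 dB SPL.

53.7 dB SPL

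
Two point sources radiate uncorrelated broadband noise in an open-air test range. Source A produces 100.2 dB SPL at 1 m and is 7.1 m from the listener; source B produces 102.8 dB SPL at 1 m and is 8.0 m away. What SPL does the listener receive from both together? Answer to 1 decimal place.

87.0 dB SPL

At the listener: L_A = 100.2 − 20·log₁₀(7.1) = 83.17 dB; L_B = 102.8 − 20·log₁₀(8.0) = 84.74 dB.
Combined: 10·log₁₀(10^(83.17/10)+10^(84.74/10)) = 87.0 dB SPL.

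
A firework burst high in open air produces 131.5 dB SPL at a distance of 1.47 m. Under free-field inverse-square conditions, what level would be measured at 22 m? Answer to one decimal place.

Free-field point source: level drops by 20·log₁₀ of the distance ratio.
ΔL = −20·log₁₀(22/1.47) = -23.50 dB, so L₂ = 131.5 + (-23.50) = 108.0 dB SPL.

108.0 dB SPL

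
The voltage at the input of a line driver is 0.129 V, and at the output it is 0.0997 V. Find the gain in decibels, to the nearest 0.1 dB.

-2.2 dB

Voltage ratio → dB uses the 20·log₁₀ form:
20·log₁₀(0.0997/0.129) = 20·log₁₀(0.7729) = -2.2 dB.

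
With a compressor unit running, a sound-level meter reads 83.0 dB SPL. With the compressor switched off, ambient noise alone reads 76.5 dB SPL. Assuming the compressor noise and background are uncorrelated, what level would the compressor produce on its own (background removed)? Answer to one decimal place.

81.9 dB SPL

Subtract intensities: L_src = 10·log₁₀(10^(L_total/10) − 10^(L_bg/10)).
L_src = 10·log₁₀(10^(83.0/10) − 10^(76.5/10)) = 10·log₁₀(154900000) = 81.9 dB SPL.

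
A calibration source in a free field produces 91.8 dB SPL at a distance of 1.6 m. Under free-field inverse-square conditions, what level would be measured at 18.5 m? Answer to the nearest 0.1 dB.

70.5 dB SPL

Inverse-square spreading gives ΔL = −20·log₁₀(d₂/d₁).
ΔL = −20·log₁₀(18.5/1.6) = -21.26 dB, so L₂ = 91.8 + (-21.26) = 70.5 dB SPL.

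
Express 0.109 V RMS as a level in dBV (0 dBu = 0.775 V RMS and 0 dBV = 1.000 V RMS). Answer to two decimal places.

-19.25 dBV

dBV = 20·log₁₀(V / 1.000 V).
20·log₁₀(0.109/1.000) = -19.25 dBV.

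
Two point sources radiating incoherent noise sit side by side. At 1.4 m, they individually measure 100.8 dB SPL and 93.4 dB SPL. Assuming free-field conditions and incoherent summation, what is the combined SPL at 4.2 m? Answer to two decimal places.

91.98 dB SPL

Combined at 1.4 m: 10·log₁₀(10^(100.8/10)+10^(93.4/10)) = 101.526 dB SPL.
Then apply −20·log₁₀(4.2/1.4) = -9.542 dB → 91.98 dB SPL.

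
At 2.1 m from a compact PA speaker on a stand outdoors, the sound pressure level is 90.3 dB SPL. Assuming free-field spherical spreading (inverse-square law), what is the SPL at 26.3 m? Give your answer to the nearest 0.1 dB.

For a point source in a free field, ΔL = −20·log₁₀(d₂/d₁).
ΔL = −20·log₁₀(26.3/2.1) = -21.95 dB, so L₂ = 90.3 + (-21.95) = 68.3 dB SPL.

68.3 dB SPL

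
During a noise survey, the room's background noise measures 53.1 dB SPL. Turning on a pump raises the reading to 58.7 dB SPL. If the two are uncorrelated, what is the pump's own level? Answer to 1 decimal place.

Subtract intensities: L_src = 10·log₁₀(10^(L_total/10) − 10^(L_bg/10)).
L_src = 10·log₁₀(10^(58.7/10) − 10^(53.1/10)) = 10·log₁₀(537100) = 57.3 dB SPL.

57.3 dB SPL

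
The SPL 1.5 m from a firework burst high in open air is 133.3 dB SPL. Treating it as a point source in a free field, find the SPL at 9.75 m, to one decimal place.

117.0 dB SPL

Free-field point source: level drops by 20·log₁₀ of the distance ratio.
ΔL = −20·log₁₀(9.75/1.5) = -16.26 dB, so L₂ = 133.3 + (-16.26) = 117.0 dB SPL.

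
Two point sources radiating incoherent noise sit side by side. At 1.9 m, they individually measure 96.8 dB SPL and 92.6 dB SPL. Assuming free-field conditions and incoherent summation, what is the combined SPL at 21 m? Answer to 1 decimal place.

77.3 dB SPL

Combined at 1.9 m: 10·log₁₀(10^(96.8/10)+10^(92.6/10)) = 98.20 dB SPL.
Then apply −20·log₁₀(21/1.9) = -20.87 dB → 77.3 dB SPL.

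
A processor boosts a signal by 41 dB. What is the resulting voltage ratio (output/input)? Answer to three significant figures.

Voltage ratio = 10^(dB/20).
10^(41/20) = 10^(2.050) = 112.

112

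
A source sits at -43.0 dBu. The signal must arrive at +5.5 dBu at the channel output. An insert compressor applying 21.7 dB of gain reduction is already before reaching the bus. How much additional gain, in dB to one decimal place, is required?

The required make-up gain is the shortfall in the dB sum.
G = +5.5 − (-43.0) + 21.7 = 70.2 dB.

70.2 dB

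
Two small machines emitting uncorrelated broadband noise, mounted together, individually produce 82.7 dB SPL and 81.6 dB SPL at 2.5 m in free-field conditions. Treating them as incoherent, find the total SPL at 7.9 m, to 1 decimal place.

75.2 dB SPL

Combined at 2.5 m: 10·log₁₀(10^(82.7/10)+10^(81.6/10)) = 85.20 dB SPL.
Then apply −20·log₁₀(7.9/2.5) = -9.99 dB → 75.2 dB SPL.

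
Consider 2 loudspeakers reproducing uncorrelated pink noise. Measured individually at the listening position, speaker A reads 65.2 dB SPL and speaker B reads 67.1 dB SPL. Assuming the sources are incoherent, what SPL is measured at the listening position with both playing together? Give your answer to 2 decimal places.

Incoherent sources sum as intensities:
L_total = 10·log₁₀(10^(65.2/10) + 10^(67.1/10)) = 10·log₁₀(8440000) = 69.26 dB SPL.

69.26 dB SPL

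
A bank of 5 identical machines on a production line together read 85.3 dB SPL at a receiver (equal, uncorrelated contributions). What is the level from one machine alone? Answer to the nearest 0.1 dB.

5 equal incoherent sources add 10·log₁₀(5) = 6.99 dB over one source.
L_one = 85.3 − 6.99 = 78.3 dB SPL.

78.3 dB SPL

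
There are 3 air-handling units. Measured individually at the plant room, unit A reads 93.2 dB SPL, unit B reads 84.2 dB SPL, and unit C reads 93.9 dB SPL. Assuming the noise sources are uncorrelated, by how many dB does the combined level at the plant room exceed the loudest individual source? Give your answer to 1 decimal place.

Add the sources as powers (linear), then convert back to dB:
L_total = 10·log₁₀(10^(93.2/10) + 10^(84.2/10) + 10^(93.9/10)) = 96.82 dB SPL.
Excess over the loudest (93.9 dB): 96.82 − 93.9 = 2.9 dB.

2.9 dB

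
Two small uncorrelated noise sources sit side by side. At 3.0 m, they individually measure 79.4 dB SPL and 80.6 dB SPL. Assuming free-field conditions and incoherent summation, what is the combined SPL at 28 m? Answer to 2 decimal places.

63.65 dB SPL

Combined at 3.0 m: 10·log₁₀(10^(79.4/10)+10^(80.6/10)) = 83.052 dB SPL.
Then apply −20·log₁₀(28/3.0) = -19.401 dB → 63.65 dB SPL.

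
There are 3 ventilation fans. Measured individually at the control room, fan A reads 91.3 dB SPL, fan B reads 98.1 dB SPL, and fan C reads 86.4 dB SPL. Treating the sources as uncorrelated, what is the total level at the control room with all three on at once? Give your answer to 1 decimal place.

Incoherent sources sum as intensities:
L_total = 10·log₁₀(10^(91.3/10) + 10^(98.1/10) + 10^(86.4/10)) = 10·log₁₀(8242000000) = 99.2 dB SPL.

99.2 dB SPL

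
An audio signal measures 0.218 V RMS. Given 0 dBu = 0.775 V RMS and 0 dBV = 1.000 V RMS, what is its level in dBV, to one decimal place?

dBV = 20·log₁₀(V / 1.000 V).
20·log₁₀(0.218/1.000) = -13.2 dBV.

-13.2 dBV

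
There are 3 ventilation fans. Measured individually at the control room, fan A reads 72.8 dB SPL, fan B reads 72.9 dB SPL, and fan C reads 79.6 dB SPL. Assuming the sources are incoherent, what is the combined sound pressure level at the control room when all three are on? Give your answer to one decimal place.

81.1 dB SPL

Uncorrelated sources add in intensity (power), not in dB.
L_total = 10·log₁₀(10^(72.8/10) + 10^(72.9/10) + 10^(79.6/10)) = 10·log₁₀(129800000) = 81.1 dB SPL.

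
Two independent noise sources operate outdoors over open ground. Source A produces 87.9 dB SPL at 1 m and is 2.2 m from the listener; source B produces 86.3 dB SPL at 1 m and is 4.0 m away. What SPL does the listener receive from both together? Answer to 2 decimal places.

81.88 dB SPL

At the listener: L_A = 87.9 − 20·log₁₀(2.2) = 81.052 dB; L_B = 86.3 − 20·log₁₀(4.0) = 74.259 dB.
Combined: 10·log₁₀(10^(81.052/10)+10^(74.259/10)) = 81.88 dB SPL.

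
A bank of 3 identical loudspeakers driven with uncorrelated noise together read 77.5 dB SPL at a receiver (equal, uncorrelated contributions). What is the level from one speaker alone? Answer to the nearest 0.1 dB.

72.7 dB SPL

3 equal incoherent sources add 10·log₁₀(3) = 4.77 dB over one source.
L_one = 77.5 − 4.77 = 72.7 dB SPL.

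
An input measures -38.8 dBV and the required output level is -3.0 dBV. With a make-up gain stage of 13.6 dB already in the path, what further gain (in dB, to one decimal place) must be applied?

The required make-up gain is the shortfall in the dB sum.
G = -3.0 − (-38.8) − 13.6 = 22.2 dB.

22.2 dB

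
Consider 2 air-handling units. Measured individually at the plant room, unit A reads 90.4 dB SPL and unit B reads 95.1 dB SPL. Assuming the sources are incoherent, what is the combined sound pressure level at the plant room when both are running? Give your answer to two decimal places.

Incoherent sources sum as intensities:
L_total = 10·log₁₀(10^(90.4/10) + 10^(95.1/10)) = 10·log₁₀(4332000000) = 96.37 dB SPL.

96.37 dB SPL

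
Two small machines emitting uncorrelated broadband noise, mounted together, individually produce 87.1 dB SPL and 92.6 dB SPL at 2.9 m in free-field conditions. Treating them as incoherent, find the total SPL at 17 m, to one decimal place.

Combined at 2.9 m: 10·log₁₀(10^(87.1/10)+10^(92.6/10)) = 93.68 dB SPL.
Then apply −20·log₁₀(17/2.9) = -15.36 dB → 78.3 dB SPL.

78.3 dB SPL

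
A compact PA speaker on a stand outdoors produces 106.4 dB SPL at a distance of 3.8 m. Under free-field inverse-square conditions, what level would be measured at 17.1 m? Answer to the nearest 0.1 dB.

Inverse-square spreading gives ΔL = −20·log₁₀(d₂/d₁).
ΔL = −20·log₁₀(17.1/3.8) = -13.06 dB, so L₂ = 106.4 + (-13.06) = 93.3 dB SPL.

93.3 dB SPL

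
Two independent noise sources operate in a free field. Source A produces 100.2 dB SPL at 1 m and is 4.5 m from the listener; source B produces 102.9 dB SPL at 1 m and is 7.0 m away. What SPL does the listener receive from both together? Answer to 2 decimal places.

89.61 dB SPL

At the listener: L_A = 100.2 − 20·log₁₀(4.5) = 87.136 dB; L_B = 102.9 − 20·log₁₀(7.0) = 85.998 dB.
Combined: 10·log₁₀(10^(87.136/10)+10^(85.998/10)) = 89.61 dB SPL.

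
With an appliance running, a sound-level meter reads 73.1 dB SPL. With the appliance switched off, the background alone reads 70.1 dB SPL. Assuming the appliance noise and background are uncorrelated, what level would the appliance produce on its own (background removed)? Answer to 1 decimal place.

70.1 dB SPL

Remove the background by subtracting linear intensities:
L_src = 10·log₁₀(10^(73.1/10) − 10^(70.1/10)) = 10·log₁₀(10180000) = 70.1 dB SPL.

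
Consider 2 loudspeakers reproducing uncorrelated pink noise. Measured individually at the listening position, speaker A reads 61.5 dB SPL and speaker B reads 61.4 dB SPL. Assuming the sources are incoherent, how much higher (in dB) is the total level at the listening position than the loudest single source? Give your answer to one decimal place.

Incoherent sources sum as intensities:
L_total = 10·log₁₀(10^(61.5/10) + 10^(61.4/10)) = 64.46 dB SPL.
Excess over the loudest (61.5 dB): 64.46 − 61.5 = 3.0 dB.

3.0 dB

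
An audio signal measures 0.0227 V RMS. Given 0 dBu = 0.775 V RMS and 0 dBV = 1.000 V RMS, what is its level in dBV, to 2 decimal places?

-32.88 dBV

dBV = 20·log₁₀(V / 1.000 V).
20·log₁₀(0.0227/1.000) = -32.88 dBV.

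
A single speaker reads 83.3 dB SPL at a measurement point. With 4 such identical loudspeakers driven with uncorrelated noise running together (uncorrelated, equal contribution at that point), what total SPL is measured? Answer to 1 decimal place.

89.3 dB SPL

4 equal incoherent sources raise the level by 10·log₁₀(4) = 6.02 dB.
L_total = 83.3 + 6.02 = 89.3 dB SPL.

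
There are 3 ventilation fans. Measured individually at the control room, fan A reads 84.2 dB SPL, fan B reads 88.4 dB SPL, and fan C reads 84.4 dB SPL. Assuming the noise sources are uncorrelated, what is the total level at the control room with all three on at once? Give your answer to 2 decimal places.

Uncorrelated sources add in intensity (power), not in dB.
L_total = 10·log₁₀(10^(84.2/10) + 10^(88.4/10) + 10^(84.4/10)) = 10·log₁₀(1230000000) = 90.90 dB SPL.

90.90 dB SPL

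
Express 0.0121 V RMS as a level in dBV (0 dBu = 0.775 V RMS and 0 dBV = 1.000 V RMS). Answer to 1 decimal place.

dBV = 20·log₁₀(V / 1.000 V).
20·log₁₀(0.0121/1.000) = -38.3 dBV.

-38.3 dBV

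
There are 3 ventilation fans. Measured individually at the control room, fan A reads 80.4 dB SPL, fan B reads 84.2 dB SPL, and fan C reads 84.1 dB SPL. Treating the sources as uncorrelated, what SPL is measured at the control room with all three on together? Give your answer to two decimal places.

87.99 dB SPL

Uncorrelated sources add in intensity (power), not in dB.
L_total = 10·log₁₀(10^(80.4/10) + 10^(84.2/10) + 10^(84.1/10)) = 10·log₁₀(629700000) = 87.99 dB SPL.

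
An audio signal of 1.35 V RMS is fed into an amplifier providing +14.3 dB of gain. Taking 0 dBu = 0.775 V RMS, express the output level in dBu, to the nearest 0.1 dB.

Input level: 20·log₁₀(1.35/0.775) = 4.82 dBu.
Output: 4.82 + 14.3 = +19.1 dBu.

+19.1 dBu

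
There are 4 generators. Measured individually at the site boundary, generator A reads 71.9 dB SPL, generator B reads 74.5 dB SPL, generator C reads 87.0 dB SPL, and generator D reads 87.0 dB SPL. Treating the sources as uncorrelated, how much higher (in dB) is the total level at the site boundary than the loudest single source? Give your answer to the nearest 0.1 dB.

Add the sources as powers (linear), then convert back to dB:
L_total = 10·log₁₀(10^(71.9/10) + 10^(74.5/10) + 10^(87.0/10) + 10^(87.0/10)) = 90.20 dB SPL.
Excess over the loudest (87.0 dB): 90.20 − 87.0 = 3.2 dB.

3.2 dB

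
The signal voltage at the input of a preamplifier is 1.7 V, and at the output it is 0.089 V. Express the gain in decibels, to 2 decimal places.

-25.62 dB

Voltage is an amplitude quantity, so gain = 20·log₁₀(V_out/V_in).
20·log₁₀(0.089/1.7) = 20·log₁₀(0.05235) = -25.62 dB.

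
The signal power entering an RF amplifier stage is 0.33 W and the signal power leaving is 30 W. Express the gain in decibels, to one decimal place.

19.6 dB

Power ratio → dB uses the 10·log₁₀ form:
10·log₁₀(30/0.33) = 10·log₁₀(90.91) = 19.6 dB.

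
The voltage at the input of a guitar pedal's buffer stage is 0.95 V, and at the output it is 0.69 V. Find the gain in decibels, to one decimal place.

For a voltage ratio, dB = 20·log₁₀(V₂/V₁).
20·log₁₀(0.69/0.95) = 20·log₁₀(0.7263) = -2.8 dB.

-2.8 dB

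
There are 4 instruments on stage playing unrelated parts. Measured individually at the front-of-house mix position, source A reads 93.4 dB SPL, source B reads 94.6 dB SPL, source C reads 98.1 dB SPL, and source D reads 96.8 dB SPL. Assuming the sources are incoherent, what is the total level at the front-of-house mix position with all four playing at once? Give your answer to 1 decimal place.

Uncorrelated sources add in intensity (power), not in dB.
L_total = 10·log₁₀(10^(93.4/10) + 10^(94.6/10) + 10^(98.1/10) + 10^(96.8/10)) = 10·log₁₀(16315000000) = 102.1 dB SPL.

102.1 dB SPL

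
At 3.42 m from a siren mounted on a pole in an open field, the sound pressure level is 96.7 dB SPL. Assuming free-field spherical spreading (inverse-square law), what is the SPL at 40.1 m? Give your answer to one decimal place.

75.3 dB SPL

For a point source in a free field, ΔL = −20·log₁₀(d₂/d₁).
ΔL = −20·log₁₀(40.1/3.42) = -21.38 dB, so L₂ = 96.7 + (-21.38) = 75.3 dB SPL.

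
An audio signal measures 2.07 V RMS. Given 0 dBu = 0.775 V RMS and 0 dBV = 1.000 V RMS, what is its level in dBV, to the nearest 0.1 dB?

dBV = 20·log₁₀(V / 1.000 V).
20·log₁₀(2.07/1.000) = +6.3 dBV.

+6.3 dBV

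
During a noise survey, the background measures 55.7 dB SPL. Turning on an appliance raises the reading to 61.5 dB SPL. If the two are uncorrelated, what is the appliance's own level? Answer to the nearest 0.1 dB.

60.2 dB SPL

Background correction is a power subtraction:
L_src = 10·log₁₀(10^(61.5/10) − 10^(55.7/10)) = 10·log₁₀(1041000) = 60.2 dB SPL.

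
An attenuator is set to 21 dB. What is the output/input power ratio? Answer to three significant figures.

Power ratio = 10^(dB/10).
10^(-21/10) = 10^(-2.100) = 0.00794.

0.00794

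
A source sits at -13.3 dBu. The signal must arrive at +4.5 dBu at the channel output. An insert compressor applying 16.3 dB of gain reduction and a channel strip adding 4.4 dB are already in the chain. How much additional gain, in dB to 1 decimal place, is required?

29.7 dB

The required make-up gain is the shortfall in the dB sum.
G = +4.5 − (-13.3) + 16.3 − 4.4 = 29.7 dB.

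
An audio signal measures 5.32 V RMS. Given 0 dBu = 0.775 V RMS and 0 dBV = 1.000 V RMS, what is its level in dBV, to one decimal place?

dBV = 20·log₁₀(V / 1.000 V).
20·log₁₀(5.32/1.000) = +14.5 dBV.

+14.5 dBV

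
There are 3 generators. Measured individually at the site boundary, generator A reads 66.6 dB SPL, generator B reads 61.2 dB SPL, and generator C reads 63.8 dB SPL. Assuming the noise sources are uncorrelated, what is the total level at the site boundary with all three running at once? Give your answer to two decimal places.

Uncorrelated sources add in intensity (power), not in dB.
L_total = 10·log₁₀(10^(66.6/10) + 10^(61.2/10) + 10^(63.8/10)) = 10·log₁₀(8288000) = 69.18 dB SPL.

69.18 dB SPL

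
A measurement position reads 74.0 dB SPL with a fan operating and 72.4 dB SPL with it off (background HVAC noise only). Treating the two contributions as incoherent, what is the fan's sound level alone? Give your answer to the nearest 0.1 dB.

68.9 dB SPL

Background correction is a power subtraction:
L_src = 10·log₁₀(10^(74.0/10) − 10^(72.4/10)) = 10·log₁₀(7741000) = 68.9 dB SPL.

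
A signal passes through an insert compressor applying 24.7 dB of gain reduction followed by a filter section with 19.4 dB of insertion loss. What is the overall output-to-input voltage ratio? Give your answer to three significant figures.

Net gain = (−24.7) + (−19.4) = -44.1 dB.
Voltage ratio = 10^(-44.1/20) = 0.00624.

0.00624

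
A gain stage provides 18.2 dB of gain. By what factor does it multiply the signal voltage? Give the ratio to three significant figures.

8.13

Voltage ratio = 10^(dB/20).
10^(18.2/20) = 10^(0.9100) = 8.13.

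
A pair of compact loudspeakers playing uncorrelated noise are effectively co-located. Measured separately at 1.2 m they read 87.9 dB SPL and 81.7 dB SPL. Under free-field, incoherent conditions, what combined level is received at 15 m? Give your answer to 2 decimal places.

66.90 dB SPL

Combined at 1.2 m: 10·log₁₀(10^(87.9/10)+10^(81.7/10)) = 88.834 dB SPL.
Then apply −20·log₁₀(15/1.2) = -21.938 dB → 66.90 dB SPL.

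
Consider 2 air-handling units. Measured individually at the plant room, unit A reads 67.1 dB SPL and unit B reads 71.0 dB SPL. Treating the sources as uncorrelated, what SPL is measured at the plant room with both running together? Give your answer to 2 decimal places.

Incoherent sources sum as intensities:
L_total = 10·log₁₀(10^(67.1/10) + 10^(71.0/10)) = 10·log₁₀(17720000) = 72.48 dB SPL.

72.48 dB SPL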